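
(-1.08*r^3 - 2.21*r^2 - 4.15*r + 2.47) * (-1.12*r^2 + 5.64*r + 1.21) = 1.2096*r^5 - 3.616*r^4 - 9.1232*r^3 - 28.8465*r^2 + 8.9093*r + 2.9887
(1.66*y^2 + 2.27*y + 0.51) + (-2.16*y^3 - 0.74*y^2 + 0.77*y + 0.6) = -2.16*y^3 + 0.92*y^2 + 3.04*y + 1.11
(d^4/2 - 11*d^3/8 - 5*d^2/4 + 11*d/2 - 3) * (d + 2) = d^5/2 - 3*d^4/8 - 4*d^3 + 3*d^2 + 8*d - 6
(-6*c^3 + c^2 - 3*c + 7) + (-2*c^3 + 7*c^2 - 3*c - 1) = -8*c^3 + 8*c^2 - 6*c + 6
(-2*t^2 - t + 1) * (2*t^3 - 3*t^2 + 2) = -4*t^5 + 4*t^4 + 5*t^3 - 7*t^2 - 2*t + 2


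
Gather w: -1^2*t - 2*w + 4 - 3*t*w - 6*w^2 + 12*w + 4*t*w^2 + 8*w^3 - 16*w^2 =-t + 8*w^3 + w^2*(4*t - 22) + w*(10 - 3*t) + 4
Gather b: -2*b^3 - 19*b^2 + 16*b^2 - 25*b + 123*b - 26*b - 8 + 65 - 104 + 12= -2*b^3 - 3*b^2 + 72*b - 35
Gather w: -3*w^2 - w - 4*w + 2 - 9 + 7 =-3*w^2 - 5*w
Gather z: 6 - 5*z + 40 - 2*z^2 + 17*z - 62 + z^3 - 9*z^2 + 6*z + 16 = z^3 - 11*z^2 + 18*z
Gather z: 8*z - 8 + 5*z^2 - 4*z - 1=5*z^2 + 4*z - 9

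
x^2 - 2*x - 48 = (x - 8)*(x + 6)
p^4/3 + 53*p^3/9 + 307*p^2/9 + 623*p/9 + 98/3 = (p/3 + 1)*(p + 2/3)*(p + 7)^2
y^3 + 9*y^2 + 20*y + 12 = (y + 1)*(y + 2)*(y + 6)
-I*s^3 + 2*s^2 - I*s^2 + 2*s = s*(s + 2*I)*(-I*s - I)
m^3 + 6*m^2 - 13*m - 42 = (m - 3)*(m + 2)*(m + 7)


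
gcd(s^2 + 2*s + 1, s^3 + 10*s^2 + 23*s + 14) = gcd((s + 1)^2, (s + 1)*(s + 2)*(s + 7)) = s + 1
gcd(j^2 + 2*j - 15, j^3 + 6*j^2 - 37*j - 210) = j + 5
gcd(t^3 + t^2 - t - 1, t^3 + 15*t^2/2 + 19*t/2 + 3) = t + 1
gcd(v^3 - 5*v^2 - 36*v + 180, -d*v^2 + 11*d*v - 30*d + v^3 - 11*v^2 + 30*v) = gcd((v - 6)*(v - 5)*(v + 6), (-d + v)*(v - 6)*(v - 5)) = v^2 - 11*v + 30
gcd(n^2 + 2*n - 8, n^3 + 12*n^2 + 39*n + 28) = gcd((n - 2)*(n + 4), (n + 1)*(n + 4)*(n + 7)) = n + 4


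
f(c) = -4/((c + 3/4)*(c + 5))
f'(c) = 4/((c + 3/4)*(c + 5)^2) + 4/((c + 3/4)^2*(c + 5))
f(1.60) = -0.26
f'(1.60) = 0.15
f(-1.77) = 1.21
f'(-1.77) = 0.81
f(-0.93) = 5.46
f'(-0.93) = 28.99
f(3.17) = -0.12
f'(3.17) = 0.05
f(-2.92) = 0.89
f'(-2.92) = -0.02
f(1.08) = -0.36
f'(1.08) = 0.26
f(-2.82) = 0.89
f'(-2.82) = 0.02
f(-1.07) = 3.18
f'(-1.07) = 9.13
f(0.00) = -1.07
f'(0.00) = 1.64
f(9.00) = -0.03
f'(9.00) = 0.01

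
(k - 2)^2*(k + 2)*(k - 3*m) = k^4 - 3*k^3*m - 2*k^3 + 6*k^2*m - 4*k^2 + 12*k*m + 8*k - 24*m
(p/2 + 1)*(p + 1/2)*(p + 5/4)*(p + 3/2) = p^4/2 + 21*p^3/8 + 39*p^2/8 + 119*p/32 + 15/16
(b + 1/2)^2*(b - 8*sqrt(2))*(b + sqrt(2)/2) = b^4 - 15*sqrt(2)*b^3/2 + b^3 - 15*sqrt(2)*b^2/2 - 31*b^2/4 - 8*b - 15*sqrt(2)*b/8 - 2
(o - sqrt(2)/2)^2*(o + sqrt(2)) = o^3 - 3*o/2 + sqrt(2)/2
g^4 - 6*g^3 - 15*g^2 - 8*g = g*(g - 8)*(g + 1)^2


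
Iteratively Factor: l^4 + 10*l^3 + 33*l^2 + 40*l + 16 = (l + 1)*(l^3 + 9*l^2 + 24*l + 16) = (l + 1)*(l + 4)*(l^2 + 5*l + 4) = (l + 1)^2*(l + 4)*(l + 4)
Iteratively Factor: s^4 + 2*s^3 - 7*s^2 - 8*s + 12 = (s + 2)*(s^3 - 7*s + 6) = (s - 1)*(s + 2)*(s^2 + s - 6) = (s - 1)*(s + 2)*(s + 3)*(s - 2)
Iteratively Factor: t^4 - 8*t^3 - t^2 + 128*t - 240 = (t - 5)*(t^3 - 3*t^2 - 16*t + 48) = (t - 5)*(t + 4)*(t^2 - 7*t + 12) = (t - 5)*(t - 4)*(t + 4)*(t - 3)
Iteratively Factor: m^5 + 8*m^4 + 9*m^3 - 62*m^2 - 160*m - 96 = (m - 3)*(m^4 + 11*m^3 + 42*m^2 + 64*m + 32) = (m - 3)*(m + 4)*(m^3 + 7*m^2 + 14*m + 8) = (m - 3)*(m + 4)^2*(m^2 + 3*m + 2) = (m - 3)*(m + 1)*(m + 4)^2*(m + 2)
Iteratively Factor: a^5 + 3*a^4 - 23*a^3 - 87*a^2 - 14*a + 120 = (a + 3)*(a^4 - 23*a^2 - 18*a + 40) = (a + 3)*(a + 4)*(a^3 - 4*a^2 - 7*a + 10) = (a + 2)*(a + 3)*(a + 4)*(a^2 - 6*a + 5) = (a - 1)*(a + 2)*(a + 3)*(a + 4)*(a - 5)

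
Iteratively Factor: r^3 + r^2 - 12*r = (r)*(r^2 + r - 12) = r*(r + 4)*(r - 3)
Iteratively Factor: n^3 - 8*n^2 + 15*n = (n)*(n^2 - 8*n + 15) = n*(n - 3)*(n - 5)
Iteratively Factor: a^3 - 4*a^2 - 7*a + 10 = (a + 2)*(a^2 - 6*a + 5) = (a - 1)*(a + 2)*(a - 5)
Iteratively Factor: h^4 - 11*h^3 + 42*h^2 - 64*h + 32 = (h - 1)*(h^3 - 10*h^2 + 32*h - 32) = (h - 4)*(h - 1)*(h^2 - 6*h + 8) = (h - 4)^2*(h - 1)*(h - 2)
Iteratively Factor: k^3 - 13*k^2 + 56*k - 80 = (k - 4)*(k^2 - 9*k + 20) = (k - 4)^2*(k - 5)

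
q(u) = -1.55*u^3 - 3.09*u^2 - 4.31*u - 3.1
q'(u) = -4.65*u^2 - 6.18*u - 4.31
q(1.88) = -32.42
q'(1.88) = -32.36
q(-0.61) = -1.27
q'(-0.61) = -2.27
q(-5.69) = 206.92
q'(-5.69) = -119.69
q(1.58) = -23.74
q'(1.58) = -25.68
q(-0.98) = -0.38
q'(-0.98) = -2.72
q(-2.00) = 5.56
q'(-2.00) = -10.55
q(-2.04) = 5.99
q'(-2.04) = -11.05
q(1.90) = -33.08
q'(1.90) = -32.84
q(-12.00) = 2282.06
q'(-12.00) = -599.75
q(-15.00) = 4597.55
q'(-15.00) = -957.86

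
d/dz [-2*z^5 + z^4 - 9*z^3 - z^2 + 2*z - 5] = -10*z^4 + 4*z^3 - 27*z^2 - 2*z + 2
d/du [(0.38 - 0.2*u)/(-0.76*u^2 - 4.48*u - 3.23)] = (-0.152*u^2 + 0.5776*u + 2.3484)/(0.5776*u^4 + 6.8096*u^3 + 24.98*u^2 + 28.9408*u + 10.4329)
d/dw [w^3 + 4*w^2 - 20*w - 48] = 3*w^2 + 8*w - 20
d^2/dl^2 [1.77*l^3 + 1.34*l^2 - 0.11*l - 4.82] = 10.62*l + 2.68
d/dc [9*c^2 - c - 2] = 18*c - 1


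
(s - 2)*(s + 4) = s^2 + 2*s - 8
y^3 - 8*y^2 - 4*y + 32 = (y - 8)*(y - 2)*(y + 2)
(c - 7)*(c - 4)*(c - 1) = c^3 - 12*c^2 + 39*c - 28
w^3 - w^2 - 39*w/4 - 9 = (w - 4)*(w + 3/2)^2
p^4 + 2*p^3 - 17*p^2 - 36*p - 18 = (p + 1)^2*(p - 3*sqrt(2))*(p + 3*sqrt(2))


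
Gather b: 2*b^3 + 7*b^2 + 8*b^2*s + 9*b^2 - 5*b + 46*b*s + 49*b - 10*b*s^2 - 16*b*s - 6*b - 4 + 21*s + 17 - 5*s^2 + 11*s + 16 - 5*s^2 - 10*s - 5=2*b^3 + b^2*(8*s + 16) + b*(-10*s^2 + 30*s + 38) - 10*s^2 + 22*s + 24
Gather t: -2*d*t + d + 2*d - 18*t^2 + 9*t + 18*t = 3*d - 18*t^2 + t*(27 - 2*d)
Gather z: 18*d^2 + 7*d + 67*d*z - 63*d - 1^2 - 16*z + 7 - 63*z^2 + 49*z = 18*d^2 - 56*d - 63*z^2 + z*(67*d + 33) + 6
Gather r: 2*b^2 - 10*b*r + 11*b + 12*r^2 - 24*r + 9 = 2*b^2 + 11*b + 12*r^2 + r*(-10*b - 24) + 9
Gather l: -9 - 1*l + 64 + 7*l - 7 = 6*l + 48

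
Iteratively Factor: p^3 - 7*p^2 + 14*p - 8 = (p - 1)*(p^2 - 6*p + 8) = (p - 4)*(p - 1)*(p - 2)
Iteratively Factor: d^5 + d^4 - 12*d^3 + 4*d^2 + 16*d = (d)*(d^4 + d^3 - 12*d^2 + 4*d + 16) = d*(d - 2)*(d^3 + 3*d^2 - 6*d - 8) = d*(d - 2)*(d + 4)*(d^2 - d - 2) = d*(d - 2)^2*(d + 4)*(d + 1)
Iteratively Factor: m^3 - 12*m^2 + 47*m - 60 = (m - 3)*(m^2 - 9*m + 20) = (m - 5)*(m - 3)*(m - 4)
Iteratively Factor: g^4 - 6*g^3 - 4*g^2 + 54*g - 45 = (g + 3)*(g^3 - 9*g^2 + 23*g - 15) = (g - 5)*(g + 3)*(g^2 - 4*g + 3) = (g - 5)*(g - 1)*(g + 3)*(g - 3)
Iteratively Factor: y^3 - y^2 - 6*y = (y - 3)*(y^2 + 2*y) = (y - 3)*(y + 2)*(y)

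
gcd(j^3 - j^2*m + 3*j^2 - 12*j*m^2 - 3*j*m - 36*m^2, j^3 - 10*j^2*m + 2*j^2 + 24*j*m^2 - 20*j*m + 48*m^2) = j - 4*m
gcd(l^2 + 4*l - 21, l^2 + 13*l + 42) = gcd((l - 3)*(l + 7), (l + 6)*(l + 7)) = l + 7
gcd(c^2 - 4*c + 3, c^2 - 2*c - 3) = c - 3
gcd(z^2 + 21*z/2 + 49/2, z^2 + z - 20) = 1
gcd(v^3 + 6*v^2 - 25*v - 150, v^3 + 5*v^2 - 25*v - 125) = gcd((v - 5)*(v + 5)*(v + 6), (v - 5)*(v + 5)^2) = v^2 - 25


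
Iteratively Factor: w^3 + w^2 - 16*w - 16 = (w - 4)*(w^2 + 5*w + 4) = (w - 4)*(w + 4)*(w + 1)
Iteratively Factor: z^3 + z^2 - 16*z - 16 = (z + 4)*(z^2 - 3*z - 4) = (z - 4)*(z + 4)*(z + 1)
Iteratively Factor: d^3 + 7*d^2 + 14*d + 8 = (d + 2)*(d^2 + 5*d + 4) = (d + 1)*(d + 2)*(d + 4)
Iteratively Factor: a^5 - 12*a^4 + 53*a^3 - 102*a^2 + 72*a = (a - 3)*(a^4 - 9*a^3 + 26*a^2 - 24*a) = (a - 3)*(a - 2)*(a^3 - 7*a^2 + 12*a) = (a - 4)*(a - 3)*(a - 2)*(a^2 - 3*a) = a*(a - 4)*(a - 3)*(a - 2)*(a - 3)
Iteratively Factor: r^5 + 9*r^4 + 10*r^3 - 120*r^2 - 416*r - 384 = (r + 2)*(r^4 + 7*r^3 - 4*r^2 - 112*r - 192) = (r - 4)*(r + 2)*(r^3 + 11*r^2 + 40*r + 48) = (r - 4)*(r + 2)*(r + 4)*(r^2 + 7*r + 12) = (r - 4)*(r + 2)*(r + 4)^2*(r + 3)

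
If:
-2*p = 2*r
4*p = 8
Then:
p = 2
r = -2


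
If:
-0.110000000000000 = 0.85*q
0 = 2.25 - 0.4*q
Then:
No Solution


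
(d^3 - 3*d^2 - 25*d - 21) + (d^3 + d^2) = 2*d^3 - 2*d^2 - 25*d - 21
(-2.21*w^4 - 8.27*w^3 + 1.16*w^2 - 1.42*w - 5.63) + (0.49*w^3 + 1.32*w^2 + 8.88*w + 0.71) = -2.21*w^4 - 7.78*w^3 + 2.48*w^2 + 7.46*w - 4.92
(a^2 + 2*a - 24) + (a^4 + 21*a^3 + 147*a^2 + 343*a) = a^4 + 21*a^3 + 148*a^2 + 345*a - 24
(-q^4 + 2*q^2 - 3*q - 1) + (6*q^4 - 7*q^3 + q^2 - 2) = 5*q^4 - 7*q^3 + 3*q^2 - 3*q - 3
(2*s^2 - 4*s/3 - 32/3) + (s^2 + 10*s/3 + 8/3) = 3*s^2 + 2*s - 8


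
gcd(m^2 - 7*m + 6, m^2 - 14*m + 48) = m - 6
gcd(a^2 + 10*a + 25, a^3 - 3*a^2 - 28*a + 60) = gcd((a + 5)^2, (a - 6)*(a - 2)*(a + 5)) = a + 5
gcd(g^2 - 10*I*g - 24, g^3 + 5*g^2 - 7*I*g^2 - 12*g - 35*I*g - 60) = g - 4*I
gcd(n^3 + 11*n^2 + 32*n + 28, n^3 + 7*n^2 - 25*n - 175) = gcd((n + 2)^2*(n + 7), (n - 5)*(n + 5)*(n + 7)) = n + 7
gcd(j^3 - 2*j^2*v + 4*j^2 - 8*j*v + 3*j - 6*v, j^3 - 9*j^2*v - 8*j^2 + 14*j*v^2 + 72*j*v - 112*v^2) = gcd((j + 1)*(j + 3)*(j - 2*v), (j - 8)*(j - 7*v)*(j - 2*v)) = -j + 2*v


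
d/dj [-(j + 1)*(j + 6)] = -2*j - 7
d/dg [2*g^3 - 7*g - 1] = 6*g^2 - 7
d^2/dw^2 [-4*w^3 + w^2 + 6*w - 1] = 2 - 24*w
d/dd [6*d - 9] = 6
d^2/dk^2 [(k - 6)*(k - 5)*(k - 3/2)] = 6*k - 25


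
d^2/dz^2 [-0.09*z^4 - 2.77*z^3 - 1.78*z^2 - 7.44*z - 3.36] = -1.08*z^2 - 16.62*z - 3.56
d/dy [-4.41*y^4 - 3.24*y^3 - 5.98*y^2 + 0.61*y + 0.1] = -17.64*y^3 - 9.72*y^2 - 11.96*y + 0.61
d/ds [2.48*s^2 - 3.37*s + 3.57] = 4.96*s - 3.37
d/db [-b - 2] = -1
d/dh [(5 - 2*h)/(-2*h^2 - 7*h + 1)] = (-4*h^2 + 20*h + 33)/(4*h^4 + 28*h^3 + 45*h^2 - 14*h + 1)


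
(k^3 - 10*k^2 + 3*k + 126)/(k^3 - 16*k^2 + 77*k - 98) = (k^2 - 3*k - 18)/(k^2 - 9*k + 14)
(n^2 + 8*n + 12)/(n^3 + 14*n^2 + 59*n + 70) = (n + 6)/(n^2 + 12*n + 35)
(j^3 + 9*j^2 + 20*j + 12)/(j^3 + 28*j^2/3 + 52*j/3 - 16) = 3*(j^2 + 3*j + 2)/(3*j^2 + 10*j - 8)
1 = 1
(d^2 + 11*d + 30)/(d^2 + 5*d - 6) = (d + 5)/(d - 1)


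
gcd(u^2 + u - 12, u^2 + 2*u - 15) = u - 3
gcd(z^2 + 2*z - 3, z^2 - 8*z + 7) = z - 1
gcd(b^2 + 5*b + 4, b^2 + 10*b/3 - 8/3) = b + 4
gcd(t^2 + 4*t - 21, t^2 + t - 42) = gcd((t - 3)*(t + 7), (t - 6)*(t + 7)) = t + 7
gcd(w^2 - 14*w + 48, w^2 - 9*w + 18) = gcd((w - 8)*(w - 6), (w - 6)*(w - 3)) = w - 6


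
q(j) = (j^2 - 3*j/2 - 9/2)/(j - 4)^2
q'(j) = (2*j - 3/2)/(j - 4)^2 - 2*(j^2 - 3*j/2 - 9/2)/(j - 4)^3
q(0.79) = -0.49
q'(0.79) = -0.30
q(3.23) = 1.83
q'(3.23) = 13.13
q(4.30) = 83.78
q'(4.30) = -479.63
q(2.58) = -0.85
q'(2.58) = 0.62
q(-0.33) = -0.21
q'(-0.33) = -0.21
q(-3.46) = 0.23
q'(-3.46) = -0.09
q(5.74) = 6.55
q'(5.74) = -4.23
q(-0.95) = -0.09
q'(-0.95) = -0.17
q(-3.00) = 0.18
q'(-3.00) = -0.10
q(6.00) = 5.62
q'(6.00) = -3.00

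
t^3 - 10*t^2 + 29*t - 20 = (t - 5)*(t - 4)*(t - 1)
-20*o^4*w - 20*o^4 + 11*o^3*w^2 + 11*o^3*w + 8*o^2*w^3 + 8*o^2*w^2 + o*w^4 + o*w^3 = (-o + w)*(4*o + w)*(5*o + w)*(o*w + o)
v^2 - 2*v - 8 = (v - 4)*(v + 2)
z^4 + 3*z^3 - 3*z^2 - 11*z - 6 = (z - 2)*(z + 1)^2*(z + 3)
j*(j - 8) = j^2 - 8*j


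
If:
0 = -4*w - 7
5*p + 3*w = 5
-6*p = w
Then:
No Solution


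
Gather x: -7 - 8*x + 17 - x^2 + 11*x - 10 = -x^2 + 3*x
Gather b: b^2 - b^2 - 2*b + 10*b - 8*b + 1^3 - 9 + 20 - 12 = 0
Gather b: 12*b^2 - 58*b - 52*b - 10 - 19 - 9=12*b^2 - 110*b - 38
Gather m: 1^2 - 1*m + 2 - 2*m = 3 - 3*m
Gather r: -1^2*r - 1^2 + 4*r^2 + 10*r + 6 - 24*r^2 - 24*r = -20*r^2 - 15*r + 5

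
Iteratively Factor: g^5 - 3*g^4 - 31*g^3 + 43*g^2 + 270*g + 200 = (g + 1)*(g^4 - 4*g^3 - 27*g^2 + 70*g + 200) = (g + 1)*(g + 4)*(g^3 - 8*g^2 + 5*g + 50) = (g + 1)*(g + 2)*(g + 4)*(g^2 - 10*g + 25) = (g - 5)*(g + 1)*(g + 2)*(g + 4)*(g - 5)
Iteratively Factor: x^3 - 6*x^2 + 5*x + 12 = (x - 4)*(x^2 - 2*x - 3) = (x - 4)*(x - 3)*(x + 1)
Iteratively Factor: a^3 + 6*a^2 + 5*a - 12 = (a + 3)*(a^2 + 3*a - 4) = (a + 3)*(a + 4)*(a - 1)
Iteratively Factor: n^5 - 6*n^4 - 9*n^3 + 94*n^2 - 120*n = (n - 2)*(n^4 - 4*n^3 - 17*n^2 + 60*n) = (n - 3)*(n - 2)*(n^3 - n^2 - 20*n) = (n - 3)*(n - 2)*(n + 4)*(n^2 - 5*n) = n*(n - 3)*(n - 2)*(n + 4)*(n - 5)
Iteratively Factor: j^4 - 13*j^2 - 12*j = (j + 3)*(j^3 - 3*j^2 - 4*j) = j*(j + 3)*(j^2 - 3*j - 4) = j*(j - 4)*(j + 3)*(j + 1)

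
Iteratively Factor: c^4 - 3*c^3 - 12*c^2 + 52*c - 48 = (c + 4)*(c^3 - 7*c^2 + 16*c - 12) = (c - 2)*(c + 4)*(c^2 - 5*c + 6) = (c - 2)^2*(c + 4)*(c - 3)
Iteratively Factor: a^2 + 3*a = (a + 3)*(a)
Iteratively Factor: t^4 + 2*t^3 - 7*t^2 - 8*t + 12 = (t + 2)*(t^3 - 7*t + 6) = (t - 1)*(t + 2)*(t^2 + t - 6) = (t - 1)*(t + 2)*(t + 3)*(t - 2)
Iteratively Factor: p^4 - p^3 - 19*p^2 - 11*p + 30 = (p - 1)*(p^3 - 19*p - 30) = (p - 1)*(p + 3)*(p^2 - 3*p - 10) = (p - 1)*(p + 2)*(p + 3)*(p - 5)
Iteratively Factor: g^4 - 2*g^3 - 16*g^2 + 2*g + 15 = (g + 1)*(g^3 - 3*g^2 - 13*g + 15) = (g - 1)*(g + 1)*(g^2 - 2*g - 15) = (g - 1)*(g + 1)*(g + 3)*(g - 5)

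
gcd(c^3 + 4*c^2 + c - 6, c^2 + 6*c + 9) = c + 3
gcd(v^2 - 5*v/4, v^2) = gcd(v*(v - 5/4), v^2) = v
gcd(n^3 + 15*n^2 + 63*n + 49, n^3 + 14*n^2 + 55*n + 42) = n^2 + 8*n + 7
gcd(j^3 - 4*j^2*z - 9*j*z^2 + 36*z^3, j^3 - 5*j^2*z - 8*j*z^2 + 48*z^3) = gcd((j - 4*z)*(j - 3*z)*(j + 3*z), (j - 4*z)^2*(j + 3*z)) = -j^2 + j*z + 12*z^2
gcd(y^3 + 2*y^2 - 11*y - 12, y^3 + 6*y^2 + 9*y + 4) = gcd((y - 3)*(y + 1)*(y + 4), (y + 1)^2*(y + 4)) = y^2 + 5*y + 4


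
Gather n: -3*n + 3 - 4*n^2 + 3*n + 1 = 4 - 4*n^2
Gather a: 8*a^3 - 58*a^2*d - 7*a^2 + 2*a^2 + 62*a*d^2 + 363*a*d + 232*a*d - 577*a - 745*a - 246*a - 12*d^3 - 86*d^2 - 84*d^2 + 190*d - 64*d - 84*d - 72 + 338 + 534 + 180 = 8*a^3 + a^2*(-58*d - 5) + a*(62*d^2 + 595*d - 1568) - 12*d^3 - 170*d^2 + 42*d + 980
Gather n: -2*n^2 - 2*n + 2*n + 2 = 2 - 2*n^2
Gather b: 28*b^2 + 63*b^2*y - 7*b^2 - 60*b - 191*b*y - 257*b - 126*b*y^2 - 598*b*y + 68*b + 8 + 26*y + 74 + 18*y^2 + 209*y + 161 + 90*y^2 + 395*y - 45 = b^2*(63*y + 21) + b*(-126*y^2 - 789*y - 249) + 108*y^2 + 630*y + 198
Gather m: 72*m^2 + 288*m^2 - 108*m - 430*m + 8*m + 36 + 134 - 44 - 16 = 360*m^2 - 530*m + 110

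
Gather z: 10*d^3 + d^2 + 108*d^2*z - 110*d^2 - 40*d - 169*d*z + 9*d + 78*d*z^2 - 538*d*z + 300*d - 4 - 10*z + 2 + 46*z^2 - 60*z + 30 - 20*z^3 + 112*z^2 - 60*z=10*d^3 - 109*d^2 + 269*d - 20*z^3 + z^2*(78*d + 158) + z*(108*d^2 - 707*d - 130) + 28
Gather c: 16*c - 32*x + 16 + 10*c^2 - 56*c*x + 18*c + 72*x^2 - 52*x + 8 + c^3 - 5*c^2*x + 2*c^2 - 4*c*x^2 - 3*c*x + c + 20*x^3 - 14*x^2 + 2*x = c^3 + c^2*(12 - 5*x) + c*(-4*x^2 - 59*x + 35) + 20*x^3 + 58*x^2 - 82*x + 24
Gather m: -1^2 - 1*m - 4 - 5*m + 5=-6*m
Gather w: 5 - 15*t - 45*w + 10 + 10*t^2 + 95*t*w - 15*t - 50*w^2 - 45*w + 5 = 10*t^2 - 30*t - 50*w^2 + w*(95*t - 90) + 20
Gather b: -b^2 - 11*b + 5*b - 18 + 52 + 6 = -b^2 - 6*b + 40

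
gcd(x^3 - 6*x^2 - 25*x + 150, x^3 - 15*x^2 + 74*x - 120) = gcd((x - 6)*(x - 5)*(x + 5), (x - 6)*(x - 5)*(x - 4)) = x^2 - 11*x + 30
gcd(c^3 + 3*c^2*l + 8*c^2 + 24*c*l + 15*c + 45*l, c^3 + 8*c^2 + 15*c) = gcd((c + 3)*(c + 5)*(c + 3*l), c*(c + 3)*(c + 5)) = c^2 + 8*c + 15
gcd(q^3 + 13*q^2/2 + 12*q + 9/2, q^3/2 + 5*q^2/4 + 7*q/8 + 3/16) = q + 1/2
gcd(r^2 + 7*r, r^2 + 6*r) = r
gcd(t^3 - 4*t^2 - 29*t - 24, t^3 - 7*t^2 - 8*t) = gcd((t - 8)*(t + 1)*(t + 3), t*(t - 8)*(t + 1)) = t^2 - 7*t - 8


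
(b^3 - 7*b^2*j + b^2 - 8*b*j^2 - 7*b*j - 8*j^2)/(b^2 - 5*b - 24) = (-b^3 + 7*b^2*j - b^2 + 8*b*j^2 + 7*b*j + 8*j^2)/(-b^2 + 5*b + 24)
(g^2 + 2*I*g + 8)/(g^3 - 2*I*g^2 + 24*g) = (g - 2*I)/(g*(g - 6*I))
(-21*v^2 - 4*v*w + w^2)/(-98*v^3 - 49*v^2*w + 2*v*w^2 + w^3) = (3*v + w)/(14*v^2 + 9*v*w + w^2)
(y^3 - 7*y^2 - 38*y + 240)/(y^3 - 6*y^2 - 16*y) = (y^2 + y - 30)/(y*(y + 2))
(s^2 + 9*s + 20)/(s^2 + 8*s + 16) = (s + 5)/(s + 4)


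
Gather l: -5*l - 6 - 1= -5*l - 7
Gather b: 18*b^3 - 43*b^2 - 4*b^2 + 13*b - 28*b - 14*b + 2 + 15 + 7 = 18*b^3 - 47*b^2 - 29*b + 24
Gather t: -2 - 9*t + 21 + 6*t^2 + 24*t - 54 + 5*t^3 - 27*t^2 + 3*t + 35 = 5*t^3 - 21*t^2 + 18*t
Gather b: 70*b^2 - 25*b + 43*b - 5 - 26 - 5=70*b^2 + 18*b - 36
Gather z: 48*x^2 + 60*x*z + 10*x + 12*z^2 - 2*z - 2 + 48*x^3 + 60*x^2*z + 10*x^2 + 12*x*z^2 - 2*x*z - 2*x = 48*x^3 + 58*x^2 + 8*x + z^2*(12*x + 12) + z*(60*x^2 + 58*x - 2) - 2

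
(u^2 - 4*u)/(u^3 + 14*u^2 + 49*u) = (u - 4)/(u^2 + 14*u + 49)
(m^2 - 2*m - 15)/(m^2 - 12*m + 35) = (m + 3)/(m - 7)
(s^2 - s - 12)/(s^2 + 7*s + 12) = (s - 4)/(s + 4)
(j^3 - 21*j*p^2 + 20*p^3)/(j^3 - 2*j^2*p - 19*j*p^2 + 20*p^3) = (-j^2 - j*p + 20*p^2)/(-j^2 + j*p + 20*p^2)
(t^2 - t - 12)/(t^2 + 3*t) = (t - 4)/t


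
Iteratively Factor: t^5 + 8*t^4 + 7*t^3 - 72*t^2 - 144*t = (t)*(t^4 + 8*t^3 + 7*t^2 - 72*t - 144) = t*(t + 4)*(t^3 + 4*t^2 - 9*t - 36) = t*(t - 3)*(t + 4)*(t^2 + 7*t + 12) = t*(t - 3)*(t + 4)^2*(t + 3)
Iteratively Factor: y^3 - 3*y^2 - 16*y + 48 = (y - 3)*(y^2 - 16) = (y - 4)*(y - 3)*(y + 4)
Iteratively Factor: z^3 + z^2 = (z + 1)*(z^2) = z*(z + 1)*(z)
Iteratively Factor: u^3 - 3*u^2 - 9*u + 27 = (u - 3)*(u^2 - 9) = (u - 3)*(u + 3)*(u - 3)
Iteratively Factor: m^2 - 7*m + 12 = (m - 4)*(m - 3)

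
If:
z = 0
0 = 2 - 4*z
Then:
No Solution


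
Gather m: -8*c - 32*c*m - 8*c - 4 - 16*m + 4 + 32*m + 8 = -16*c + m*(16 - 32*c) + 8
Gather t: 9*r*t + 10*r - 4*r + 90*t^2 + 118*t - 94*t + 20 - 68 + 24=6*r + 90*t^2 + t*(9*r + 24) - 24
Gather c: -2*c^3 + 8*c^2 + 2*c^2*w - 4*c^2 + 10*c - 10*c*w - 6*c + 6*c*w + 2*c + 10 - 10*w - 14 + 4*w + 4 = -2*c^3 + c^2*(2*w + 4) + c*(6 - 4*w) - 6*w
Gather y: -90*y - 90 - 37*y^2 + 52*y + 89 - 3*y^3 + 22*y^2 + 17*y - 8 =-3*y^3 - 15*y^2 - 21*y - 9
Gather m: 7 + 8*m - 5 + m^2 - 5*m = m^2 + 3*m + 2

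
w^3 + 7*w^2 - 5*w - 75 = (w - 3)*(w + 5)^2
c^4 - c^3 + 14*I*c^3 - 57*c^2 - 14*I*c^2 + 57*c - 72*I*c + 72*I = (c - 1)*(c + 3*I)^2*(c + 8*I)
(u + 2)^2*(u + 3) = u^3 + 7*u^2 + 16*u + 12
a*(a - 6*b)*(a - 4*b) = a^3 - 10*a^2*b + 24*a*b^2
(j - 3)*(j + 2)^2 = j^3 + j^2 - 8*j - 12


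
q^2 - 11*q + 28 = (q - 7)*(q - 4)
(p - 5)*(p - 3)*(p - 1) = p^3 - 9*p^2 + 23*p - 15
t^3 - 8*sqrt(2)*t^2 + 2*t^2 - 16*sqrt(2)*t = t*(t + 2)*(t - 8*sqrt(2))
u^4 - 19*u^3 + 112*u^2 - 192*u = u*(u - 8)^2*(u - 3)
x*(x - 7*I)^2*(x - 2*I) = x^4 - 16*I*x^3 - 77*x^2 + 98*I*x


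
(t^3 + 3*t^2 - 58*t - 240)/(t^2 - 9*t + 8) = (t^2 + 11*t + 30)/(t - 1)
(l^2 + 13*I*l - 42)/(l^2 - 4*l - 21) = (-l^2 - 13*I*l + 42)/(-l^2 + 4*l + 21)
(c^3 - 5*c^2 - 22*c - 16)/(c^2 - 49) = (c^3 - 5*c^2 - 22*c - 16)/(c^2 - 49)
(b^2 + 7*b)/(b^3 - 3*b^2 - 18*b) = (b + 7)/(b^2 - 3*b - 18)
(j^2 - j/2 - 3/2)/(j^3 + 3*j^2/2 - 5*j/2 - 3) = 1/(j + 2)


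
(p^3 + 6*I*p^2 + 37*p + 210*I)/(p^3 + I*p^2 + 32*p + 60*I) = (p + 7*I)/(p + 2*I)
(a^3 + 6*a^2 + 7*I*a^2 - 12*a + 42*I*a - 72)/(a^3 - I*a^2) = (a^3 + a^2*(6 + 7*I) + 6*a*(-2 + 7*I) - 72)/(a^2*(a - I))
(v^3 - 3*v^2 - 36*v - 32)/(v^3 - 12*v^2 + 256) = (v + 1)/(v - 8)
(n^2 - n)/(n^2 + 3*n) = (n - 1)/(n + 3)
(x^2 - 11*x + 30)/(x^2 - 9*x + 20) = (x - 6)/(x - 4)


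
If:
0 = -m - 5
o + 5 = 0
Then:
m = -5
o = -5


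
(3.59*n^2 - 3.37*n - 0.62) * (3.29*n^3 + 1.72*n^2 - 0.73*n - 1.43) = 11.8111*n^5 - 4.9125*n^4 - 10.4569*n^3 - 3.74*n^2 + 5.2717*n + 0.8866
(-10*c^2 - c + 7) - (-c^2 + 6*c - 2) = -9*c^2 - 7*c + 9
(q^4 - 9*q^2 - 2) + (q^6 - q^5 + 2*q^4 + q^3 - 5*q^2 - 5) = q^6 - q^5 + 3*q^4 + q^3 - 14*q^2 - 7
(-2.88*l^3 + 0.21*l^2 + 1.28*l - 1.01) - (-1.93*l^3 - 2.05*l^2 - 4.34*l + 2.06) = -0.95*l^3 + 2.26*l^2 + 5.62*l - 3.07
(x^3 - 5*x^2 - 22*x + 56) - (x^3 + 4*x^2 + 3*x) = -9*x^2 - 25*x + 56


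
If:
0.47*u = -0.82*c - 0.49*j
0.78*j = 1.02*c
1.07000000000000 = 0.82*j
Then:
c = 1.00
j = 1.30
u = -3.10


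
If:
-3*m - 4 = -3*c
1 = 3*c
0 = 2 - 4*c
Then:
No Solution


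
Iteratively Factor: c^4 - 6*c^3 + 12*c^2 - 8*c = (c - 2)*(c^3 - 4*c^2 + 4*c) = c*(c - 2)*(c^2 - 4*c + 4) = c*(c - 2)^2*(c - 2)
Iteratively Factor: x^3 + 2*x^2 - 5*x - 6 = (x + 1)*(x^2 + x - 6) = (x + 1)*(x + 3)*(x - 2)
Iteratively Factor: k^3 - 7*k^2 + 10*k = (k)*(k^2 - 7*k + 10) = k*(k - 2)*(k - 5)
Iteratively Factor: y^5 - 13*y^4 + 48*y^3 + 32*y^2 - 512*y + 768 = (y - 4)*(y^4 - 9*y^3 + 12*y^2 + 80*y - 192) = (y - 4)^2*(y^3 - 5*y^2 - 8*y + 48) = (y - 4)^2*(y + 3)*(y^2 - 8*y + 16) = (y - 4)^3*(y + 3)*(y - 4)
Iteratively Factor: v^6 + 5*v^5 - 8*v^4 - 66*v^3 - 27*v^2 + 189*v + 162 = (v + 3)*(v^5 + 2*v^4 - 14*v^3 - 24*v^2 + 45*v + 54) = (v - 2)*(v + 3)*(v^4 + 4*v^3 - 6*v^2 - 36*v - 27) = (v - 2)*(v + 3)^2*(v^3 + v^2 - 9*v - 9) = (v - 3)*(v - 2)*(v + 3)^2*(v^2 + 4*v + 3) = (v - 3)*(v - 2)*(v + 1)*(v + 3)^2*(v + 3)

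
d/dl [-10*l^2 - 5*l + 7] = -20*l - 5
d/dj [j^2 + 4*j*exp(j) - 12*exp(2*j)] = 4*j*exp(j) + 2*j - 24*exp(2*j) + 4*exp(j)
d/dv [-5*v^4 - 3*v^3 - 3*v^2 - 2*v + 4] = -20*v^3 - 9*v^2 - 6*v - 2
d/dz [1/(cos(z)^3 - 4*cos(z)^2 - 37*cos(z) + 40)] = (3*cos(z)^2 - 8*cos(z) - 37)*sin(z)/(cos(z)^3 - 4*cos(z)^2 - 37*cos(z) + 40)^2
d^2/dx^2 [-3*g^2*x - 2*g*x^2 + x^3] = -4*g + 6*x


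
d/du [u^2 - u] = 2*u - 1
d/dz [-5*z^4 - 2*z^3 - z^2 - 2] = 2*z*(-10*z^2 - 3*z - 1)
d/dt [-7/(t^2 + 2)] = 14*t/(t^2 + 2)^2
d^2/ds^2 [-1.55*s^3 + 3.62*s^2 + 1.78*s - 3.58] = 7.24 - 9.3*s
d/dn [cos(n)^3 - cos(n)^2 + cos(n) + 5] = (-3*cos(n)^2 + 2*cos(n) - 1)*sin(n)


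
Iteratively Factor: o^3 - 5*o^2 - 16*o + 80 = (o + 4)*(o^2 - 9*o + 20) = (o - 4)*(o + 4)*(o - 5)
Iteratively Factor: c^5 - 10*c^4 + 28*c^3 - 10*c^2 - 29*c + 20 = (c - 5)*(c^4 - 5*c^3 + 3*c^2 + 5*c - 4) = (c - 5)*(c - 1)*(c^3 - 4*c^2 - c + 4) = (c - 5)*(c - 1)^2*(c^2 - 3*c - 4) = (c - 5)*(c - 1)^2*(c + 1)*(c - 4)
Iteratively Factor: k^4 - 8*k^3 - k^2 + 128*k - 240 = (k + 4)*(k^3 - 12*k^2 + 47*k - 60) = (k - 5)*(k + 4)*(k^2 - 7*k + 12) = (k - 5)*(k - 4)*(k + 4)*(k - 3)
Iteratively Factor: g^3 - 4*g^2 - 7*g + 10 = (g + 2)*(g^2 - 6*g + 5) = (g - 5)*(g + 2)*(g - 1)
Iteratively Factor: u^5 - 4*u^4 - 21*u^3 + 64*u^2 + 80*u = (u)*(u^4 - 4*u^3 - 21*u^2 + 64*u + 80) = u*(u + 1)*(u^3 - 5*u^2 - 16*u + 80) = u*(u - 4)*(u + 1)*(u^2 - u - 20) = u*(u - 4)*(u + 1)*(u + 4)*(u - 5)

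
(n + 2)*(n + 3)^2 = n^3 + 8*n^2 + 21*n + 18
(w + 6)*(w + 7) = w^2 + 13*w + 42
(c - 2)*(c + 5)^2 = c^3 + 8*c^2 + 5*c - 50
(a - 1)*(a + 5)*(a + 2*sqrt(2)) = a^3 + 2*sqrt(2)*a^2 + 4*a^2 - 5*a + 8*sqrt(2)*a - 10*sqrt(2)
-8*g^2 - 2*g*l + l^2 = (-4*g + l)*(2*g + l)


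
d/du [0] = 0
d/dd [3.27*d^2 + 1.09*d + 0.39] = 6.54*d + 1.09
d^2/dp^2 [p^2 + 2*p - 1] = 2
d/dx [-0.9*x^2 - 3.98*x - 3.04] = -1.8*x - 3.98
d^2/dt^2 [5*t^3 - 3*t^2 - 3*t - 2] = 30*t - 6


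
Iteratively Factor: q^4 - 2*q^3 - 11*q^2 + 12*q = (q + 3)*(q^3 - 5*q^2 + 4*q) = q*(q + 3)*(q^2 - 5*q + 4) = q*(q - 4)*(q + 3)*(q - 1)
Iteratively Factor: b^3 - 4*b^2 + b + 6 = (b + 1)*(b^2 - 5*b + 6) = (b - 2)*(b + 1)*(b - 3)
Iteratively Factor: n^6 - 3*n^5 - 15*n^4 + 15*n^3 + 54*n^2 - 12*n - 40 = (n + 2)*(n^5 - 5*n^4 - 5*n^3 + 25*n^2 + 4*n - 20) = (n + 1)*(n + 2)*(n^4 - 6*n^3 + n^2 + 24*n - 20) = (n + 1)*(n + 2)^2*(n^3 - 8*n^2 + 17*n - 10) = (n - 1)*(n + 1)*(n + 2)^2*(n^2 - 7*n + 10) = (n - 5)*(n - 1)*(n + 1)*(n + 2)^2*(n - 2)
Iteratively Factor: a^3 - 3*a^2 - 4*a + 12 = (a + 2)*(a^2 - 5*a + 6) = (a - 3)*(a + 2)*(a - 2)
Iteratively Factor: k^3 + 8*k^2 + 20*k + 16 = (k + 2)*(k^2 + 6*k + 8) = (k + 2)*(k + 4)*(k + 2)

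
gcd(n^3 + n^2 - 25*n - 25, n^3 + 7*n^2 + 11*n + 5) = n^2 + 6*n + 5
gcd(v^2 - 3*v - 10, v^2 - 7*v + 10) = v - 5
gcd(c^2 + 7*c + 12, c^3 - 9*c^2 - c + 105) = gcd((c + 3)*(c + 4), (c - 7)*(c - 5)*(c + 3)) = c + 3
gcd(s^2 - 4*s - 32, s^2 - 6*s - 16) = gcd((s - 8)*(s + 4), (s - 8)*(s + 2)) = s - 8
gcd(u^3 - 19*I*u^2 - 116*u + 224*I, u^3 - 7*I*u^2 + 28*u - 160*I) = u^2 - 12*I*u - 32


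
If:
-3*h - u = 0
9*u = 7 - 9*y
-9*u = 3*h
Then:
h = 0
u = 0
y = 7/9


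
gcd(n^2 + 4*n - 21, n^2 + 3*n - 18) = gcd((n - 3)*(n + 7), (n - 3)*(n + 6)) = n - 3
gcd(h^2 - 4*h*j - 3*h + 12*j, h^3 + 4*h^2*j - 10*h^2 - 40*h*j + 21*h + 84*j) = h - 3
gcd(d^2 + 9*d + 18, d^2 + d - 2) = 1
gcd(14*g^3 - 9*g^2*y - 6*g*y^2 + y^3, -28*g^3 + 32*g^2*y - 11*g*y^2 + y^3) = -7*g + y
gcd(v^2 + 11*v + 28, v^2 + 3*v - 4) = v + 4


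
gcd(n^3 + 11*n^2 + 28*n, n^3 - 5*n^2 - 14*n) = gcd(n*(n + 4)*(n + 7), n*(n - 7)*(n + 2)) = n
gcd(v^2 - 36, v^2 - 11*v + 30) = v - 6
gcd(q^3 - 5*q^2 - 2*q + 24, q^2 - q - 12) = q - 4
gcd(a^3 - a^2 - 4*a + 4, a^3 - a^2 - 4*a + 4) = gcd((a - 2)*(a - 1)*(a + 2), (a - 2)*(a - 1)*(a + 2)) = a^3 - a^2 - 4*a + 4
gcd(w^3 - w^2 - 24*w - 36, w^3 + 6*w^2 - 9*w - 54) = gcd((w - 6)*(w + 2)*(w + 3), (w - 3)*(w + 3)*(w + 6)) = w + 3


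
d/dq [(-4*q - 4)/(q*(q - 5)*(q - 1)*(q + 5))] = 4*(3*q^4 + 2*q^3 - 28*q^2 - 50*q + 25)/(q^2*(q^6 - 2*q^5 - 49*q^4 + 100*q^3 + 575*q^2 - 1250*q + 625))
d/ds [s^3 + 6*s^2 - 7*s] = 3*s^2 + 12*s - 7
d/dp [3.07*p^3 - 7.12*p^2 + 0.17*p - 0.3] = 9.21*p^2 - 14.24*p + 0.17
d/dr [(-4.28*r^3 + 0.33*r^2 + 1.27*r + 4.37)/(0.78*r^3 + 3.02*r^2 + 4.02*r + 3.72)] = (-13.183*r^4 - 36.3924*r^3 - 60.4994*r^2 - 23.9396*r - 12.843)/(0.6084*r^6 + 4.7112*r^5 + 15.3916*r^4 + 30.084*r^3 + 38.6292*r^2 + 29.9088*r + 13.8384)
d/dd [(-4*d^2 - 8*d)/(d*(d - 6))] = 32/(d^2 - 12*d + 36)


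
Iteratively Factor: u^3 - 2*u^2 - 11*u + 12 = (u - 4)*(u^2 + 2*u - 3) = (u - 4)*(u - 1)*(u + 3)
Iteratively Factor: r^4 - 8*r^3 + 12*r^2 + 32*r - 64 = (r - 4)*(r^3 - 4*r^2 - 4*r + 16) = (r - 4)^2*(r^2 - 4) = (r - 4)^2*(r + 2)*(r - 2)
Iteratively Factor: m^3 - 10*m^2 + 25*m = (m - 5)*(m^2 - 5*m) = (m - 5)^2*(m)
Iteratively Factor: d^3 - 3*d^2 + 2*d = (d - 2)*(d^2 - d) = d*(d - 2)*(d - 1)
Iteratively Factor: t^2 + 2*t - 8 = (t - 2)*(t + 4)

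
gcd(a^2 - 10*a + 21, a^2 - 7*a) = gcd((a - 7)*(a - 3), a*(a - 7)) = a - 7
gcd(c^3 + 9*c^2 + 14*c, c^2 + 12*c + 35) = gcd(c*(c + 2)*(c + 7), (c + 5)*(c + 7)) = c + 7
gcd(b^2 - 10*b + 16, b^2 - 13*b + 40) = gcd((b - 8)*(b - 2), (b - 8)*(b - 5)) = b - 8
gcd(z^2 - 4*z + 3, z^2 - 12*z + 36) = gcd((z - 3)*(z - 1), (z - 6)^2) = 1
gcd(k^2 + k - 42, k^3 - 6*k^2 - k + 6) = k - 6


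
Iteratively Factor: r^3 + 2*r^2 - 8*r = (r)*(r^2 + 2*r - 8) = r*(r - 2)*(r + 4)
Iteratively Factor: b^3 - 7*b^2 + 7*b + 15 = (b - 5)*(b^2 - 2*b - 3) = (b - 5)*(b - 3)*(b + 1)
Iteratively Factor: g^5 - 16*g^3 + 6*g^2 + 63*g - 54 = (g - 1)*(g^4 + g^3 - 15*g^2 - 9*g + 54) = (g - 1)*(g + 3)*(g^3 - 2*g^2 - 9*g + 18) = (g - 1)*(g + 3)^2*(g^2 - 5*g + 6) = (g - 3)*(g - 1)*(g + 3)^2*(g - 2)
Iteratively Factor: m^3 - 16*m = (m)*(m^2 - 16) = m*(m + 4)*(m - 4)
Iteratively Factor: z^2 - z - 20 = (z + 4)*(z - 5)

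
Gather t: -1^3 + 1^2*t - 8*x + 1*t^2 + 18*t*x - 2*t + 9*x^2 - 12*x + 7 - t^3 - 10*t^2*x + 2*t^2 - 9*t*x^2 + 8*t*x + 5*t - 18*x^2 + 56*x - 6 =-t^3 + t^2*(3 - 10*x) + t*(-9*x^2 + 26*x + 4) - 9*x^2 + 36*x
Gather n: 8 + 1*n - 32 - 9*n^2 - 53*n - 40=-9*n^2 - 52*n - 64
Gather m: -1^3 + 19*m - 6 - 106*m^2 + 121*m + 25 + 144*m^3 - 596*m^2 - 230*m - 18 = 144*m^3 - 702*m^2 - 90*m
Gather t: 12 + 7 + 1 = 20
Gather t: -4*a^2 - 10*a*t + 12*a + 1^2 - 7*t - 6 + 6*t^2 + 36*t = -4*a^2 + 12*a + 6*t^2 + t*(29 - 10*a) - 5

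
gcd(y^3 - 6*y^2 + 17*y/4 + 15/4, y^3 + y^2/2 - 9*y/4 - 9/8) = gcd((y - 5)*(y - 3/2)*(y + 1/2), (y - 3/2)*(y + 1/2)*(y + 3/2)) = y^2 - y - 3/4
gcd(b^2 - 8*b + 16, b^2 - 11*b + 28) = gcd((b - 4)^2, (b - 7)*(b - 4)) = b - 4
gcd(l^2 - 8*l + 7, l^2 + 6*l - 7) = l - 1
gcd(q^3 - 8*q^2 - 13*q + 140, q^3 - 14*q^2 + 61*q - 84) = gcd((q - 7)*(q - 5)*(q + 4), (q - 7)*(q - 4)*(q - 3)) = q - 7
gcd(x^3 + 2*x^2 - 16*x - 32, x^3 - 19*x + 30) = 1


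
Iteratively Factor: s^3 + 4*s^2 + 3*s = (s)*(s^2 + 4*s + 3) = s*(s + 3)*(s + 1)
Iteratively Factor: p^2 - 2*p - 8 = (p - 4)*(p + 2)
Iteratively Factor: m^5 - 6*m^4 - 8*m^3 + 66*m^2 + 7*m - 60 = (m + 1)*(m^4 - 7*m^3 - m^2 + 67*m - 60) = (m - 4)*(m + 1)*(m^3 - 3*m^2 - 13*m + 15) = (m - 5)*(m - 4)*(m + 1)*(m^2 + 2*m - 3) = (m - 5)*(m - 4)*(m - 1)*(m + 1)*(m + 3)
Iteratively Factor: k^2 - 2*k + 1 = (k - 1)*(k - 1)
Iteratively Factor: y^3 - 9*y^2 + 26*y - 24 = (y - 2)*(y^2 - 7*y + 12) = (y - 3)*(y - 2)*(y - 4)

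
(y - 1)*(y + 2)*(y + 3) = y^3 + 4*y^2 + y - 6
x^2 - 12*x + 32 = (x - 8)*(x - 4)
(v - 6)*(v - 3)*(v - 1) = v^3 - 10*v^2 + 27*v - 18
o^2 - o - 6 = (o - 3)*(o + 2)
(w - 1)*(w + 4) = w^2 + 3*w - 4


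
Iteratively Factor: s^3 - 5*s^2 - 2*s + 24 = (s + 2)*(s^2 - 7*s + 12) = (s - 4)*(s + 2)*(s - 3)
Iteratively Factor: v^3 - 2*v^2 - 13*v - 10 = (v + 1)*(v^2 - 3*v - 10) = (v + 1)*(v + 2)*(v - 5)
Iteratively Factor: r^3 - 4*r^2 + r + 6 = (r - 3)*(r^2 - r - 2) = (r - 3)*(r + 1)*(r - 2)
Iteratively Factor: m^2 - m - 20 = (m + 4)*(m - 5)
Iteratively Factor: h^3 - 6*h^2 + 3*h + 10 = (h - 2)*(h^2 - 4*h - 5) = (h - 2)*(h + 1)*(h - 5)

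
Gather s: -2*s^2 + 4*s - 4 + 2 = -2*s^2 + 4*s - 2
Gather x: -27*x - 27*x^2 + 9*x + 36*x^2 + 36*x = 9*x^2 + 18*x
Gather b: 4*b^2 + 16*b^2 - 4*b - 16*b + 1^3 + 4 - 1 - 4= 20*b^2 - 20*b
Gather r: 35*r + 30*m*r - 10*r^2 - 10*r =-10*r^2 + r*(30*m + 25)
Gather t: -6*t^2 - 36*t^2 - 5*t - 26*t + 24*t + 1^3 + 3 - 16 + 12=-42*t^2 - 7*t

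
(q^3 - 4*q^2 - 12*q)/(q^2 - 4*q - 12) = q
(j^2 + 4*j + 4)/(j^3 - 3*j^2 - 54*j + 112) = (j^2 + 4*j + 4)/(j^3 - 3*j^2 - 54*j + 112)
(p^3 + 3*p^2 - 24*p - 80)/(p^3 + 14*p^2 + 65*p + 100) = (p^2 - p - 20)/(p^2 + 10*p + 25)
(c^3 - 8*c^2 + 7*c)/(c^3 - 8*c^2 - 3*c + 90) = c*(c^2 - 8*c + 7)/(c^3 - 8*c^2 - 3*c + 90)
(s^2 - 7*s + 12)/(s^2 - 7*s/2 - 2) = 2*(s - 3)/(2*s + 1)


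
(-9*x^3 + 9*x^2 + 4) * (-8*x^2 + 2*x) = 72*x^5 - 90*x^4 + 18*x^3 - 32*x^2 + 8*x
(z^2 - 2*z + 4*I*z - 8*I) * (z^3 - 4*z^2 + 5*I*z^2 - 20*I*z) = z^5 - 6*z^4 + 9*I*z^4 - 12*z^3 - 54*I*z^3 + 120*z^2 + 72*I*z^2 - 160*z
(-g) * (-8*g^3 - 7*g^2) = 8*g^4 + 7*g^3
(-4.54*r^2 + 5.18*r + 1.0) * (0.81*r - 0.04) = -3.6774*r^3 + 4.3774*r^2 + 0.6028*r - 0.04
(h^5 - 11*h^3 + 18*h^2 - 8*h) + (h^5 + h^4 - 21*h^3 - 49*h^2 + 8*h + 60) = 2*h^5 + h^4 - 32*h^3 - 31*h^2 + 60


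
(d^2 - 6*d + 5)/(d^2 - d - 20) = (d - 1)/(d + 4)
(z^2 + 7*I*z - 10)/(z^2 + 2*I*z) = (z + 5*I)/z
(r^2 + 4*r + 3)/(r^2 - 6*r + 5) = (r^2 + 4*r + 3)/(r^2 - 6*r + 5)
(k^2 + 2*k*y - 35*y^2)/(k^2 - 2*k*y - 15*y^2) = (k + 7*y)/(k + 3*y)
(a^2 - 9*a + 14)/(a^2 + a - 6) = (a - 7)/(a + 3)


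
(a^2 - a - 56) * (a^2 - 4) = a^4 - a^3 - 60*a^2 + 4*a + 224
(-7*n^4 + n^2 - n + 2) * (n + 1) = -7*n^5 - 7*n^4 + n^3 + n + 2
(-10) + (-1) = -11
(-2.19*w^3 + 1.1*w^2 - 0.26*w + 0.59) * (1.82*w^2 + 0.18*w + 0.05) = -3.9858*w^5 + 1.6078*w^4 - 0.3847*w^3 + 1.082*w^2 + 0.0932*w + 0.0295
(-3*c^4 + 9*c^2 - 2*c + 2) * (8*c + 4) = -24*c^5 - 12*c^4 + 72*c^3 + 20*c^2 + 8*c + 8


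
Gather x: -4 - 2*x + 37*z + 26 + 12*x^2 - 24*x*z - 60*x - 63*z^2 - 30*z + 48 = 12*x^2 + x*(-24*z - 62) - 63*z^2 + 7*z + 70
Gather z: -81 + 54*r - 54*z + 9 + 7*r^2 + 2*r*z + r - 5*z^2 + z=7*r^2 + 55*r - 5*z^2 + z*(2*r - 53) - 72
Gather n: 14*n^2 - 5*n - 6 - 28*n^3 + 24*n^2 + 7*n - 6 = -28*n^3 + 38*n^2 + 2*n - 12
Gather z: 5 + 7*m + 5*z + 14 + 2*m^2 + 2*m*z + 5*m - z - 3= 2*m^2 + 12*m + z*(2*m + 4) + 16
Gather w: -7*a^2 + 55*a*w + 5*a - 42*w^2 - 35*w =-7*a^2 + 5*a - 42*w^2 + w*(55*a - 35)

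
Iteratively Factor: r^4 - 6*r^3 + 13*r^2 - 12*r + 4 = (r - 2)*(r^3 - 4*r^2 + 5*r - 2) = (r - 2)^2*(r^2 - 2*r + 1) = (r - 2)^2*(r - 1)*(r - 1)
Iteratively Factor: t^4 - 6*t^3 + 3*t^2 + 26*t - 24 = (t - 1)*(t^3 - 5*t^2 - 2*t + 24) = (t - 3)*(t - 1)*(t^2 - 2*t - 8) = (t - 4)*(t - 3)*(t - 1)*(t + 2)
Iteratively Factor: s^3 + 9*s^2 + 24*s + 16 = (s + 1)*(s^2 + 8*s + 16) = (s + 1)*(s + 4)*(s + 4)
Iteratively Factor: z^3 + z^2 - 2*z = (z - 1)*(z^2 + 2*z) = z*(z - 1)*(z + 2)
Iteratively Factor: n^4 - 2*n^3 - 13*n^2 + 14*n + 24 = (n + 1)*(n^3 - 3*n^2 - 10*n + 24) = (n + 1)*(n + 3)*(n^2 - 6*n + 8) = (n - 4)*(n + 1)*(n + 3)*(n - 2)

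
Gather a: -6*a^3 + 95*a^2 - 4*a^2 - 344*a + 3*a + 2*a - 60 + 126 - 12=-6*a^3 + 91*a^2 - 339*a + 54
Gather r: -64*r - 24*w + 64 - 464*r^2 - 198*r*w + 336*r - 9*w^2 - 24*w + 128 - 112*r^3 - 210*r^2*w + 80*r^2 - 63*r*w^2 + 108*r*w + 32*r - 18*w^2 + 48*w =-112*r^3 + r^2*(-210*w - 384) + r*(-63*w^2 - 90*w + 304) - 27*w^2 + 192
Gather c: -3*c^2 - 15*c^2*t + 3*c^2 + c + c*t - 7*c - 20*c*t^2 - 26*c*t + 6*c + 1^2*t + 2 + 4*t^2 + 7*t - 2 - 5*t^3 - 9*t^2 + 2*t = -15*c^2*t + c*(-20*t^2 - 25*t) - 5*t^3 - 5*t^2 + 10*t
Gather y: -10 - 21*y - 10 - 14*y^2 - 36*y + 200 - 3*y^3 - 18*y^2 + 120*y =-3*y^3 - 32*y^2 + 63*y + 180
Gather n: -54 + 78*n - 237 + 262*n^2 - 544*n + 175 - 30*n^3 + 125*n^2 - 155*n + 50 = -30*n^3 + 387*n^2 - 621*n - 66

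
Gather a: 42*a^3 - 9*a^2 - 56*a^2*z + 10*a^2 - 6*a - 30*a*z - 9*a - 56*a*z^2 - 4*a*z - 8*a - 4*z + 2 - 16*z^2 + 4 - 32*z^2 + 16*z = 42*a^3 + a^2*(1 - 56*z) + a*(-56*z^2 - 34*z - 23) - 48*z^2 + 12*z + 6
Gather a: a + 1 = a + 1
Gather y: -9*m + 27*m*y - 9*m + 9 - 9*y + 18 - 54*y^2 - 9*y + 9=-18*m - 54*y^2 + y*(27*m - 18) + 36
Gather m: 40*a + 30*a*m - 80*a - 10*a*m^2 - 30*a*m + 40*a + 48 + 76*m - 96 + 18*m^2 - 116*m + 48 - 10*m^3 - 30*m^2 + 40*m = -10*m^3 + m^2*(-10*a - 12)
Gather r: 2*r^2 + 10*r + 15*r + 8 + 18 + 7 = 2*r^2 + 25*r + 33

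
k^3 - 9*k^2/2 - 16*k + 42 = (k - 6)*(k - 2)*(k + 7/2)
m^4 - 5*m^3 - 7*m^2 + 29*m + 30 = (m - 5)*(m - 3)*(m + 1)*(m + 2)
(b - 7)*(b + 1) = b^2 - 6*b - 7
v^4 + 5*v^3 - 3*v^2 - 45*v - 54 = (v - 3)*(v + 2)*(v + 3)^2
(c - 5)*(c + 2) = c^2 - 3*c - 10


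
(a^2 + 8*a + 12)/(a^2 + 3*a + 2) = (a + 6)/(a + 1)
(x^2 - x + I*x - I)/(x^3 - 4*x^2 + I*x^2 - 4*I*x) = (x - 1)/(x*(x - 4))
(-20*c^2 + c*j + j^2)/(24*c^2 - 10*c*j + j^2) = (-5*c - j)/(6*c - j)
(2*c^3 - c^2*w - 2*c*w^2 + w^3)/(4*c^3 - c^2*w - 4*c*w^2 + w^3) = (-2*c + w)/(-4*c + w)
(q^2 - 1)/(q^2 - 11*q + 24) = (q^2 - 1)/(q^2 - 11*q + 24)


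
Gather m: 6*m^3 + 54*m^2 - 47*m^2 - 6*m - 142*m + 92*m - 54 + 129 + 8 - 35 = 6*m^3 + 7*m^2 - 56*m + 48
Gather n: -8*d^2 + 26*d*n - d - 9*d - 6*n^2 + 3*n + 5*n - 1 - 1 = -8*d^2 - 10*d - 6*n^2 + n*(26*d + 8) - 2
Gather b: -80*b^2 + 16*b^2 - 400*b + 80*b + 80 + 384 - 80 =-64*b^2 - 320*b + 384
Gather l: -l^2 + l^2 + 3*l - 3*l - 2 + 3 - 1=0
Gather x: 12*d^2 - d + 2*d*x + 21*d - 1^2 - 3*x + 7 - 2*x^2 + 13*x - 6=12*d^2 + 20*d - 2*x^2 + x*(2*d + 10)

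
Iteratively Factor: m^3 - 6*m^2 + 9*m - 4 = (m - 1)*(m^2 - 5*m + 4) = (m - 4)*(m - 1)*(m - 1)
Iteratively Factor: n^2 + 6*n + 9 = (n + 3)*(n + 3)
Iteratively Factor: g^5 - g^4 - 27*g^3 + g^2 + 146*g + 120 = (g + 1)*(g^4 - 2*g^3 - 25*g^2 + 26*g + 120) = (g - 3)*(g + 1)*(g^3 + g^2 - 22*g - 40) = (g - 3)*(g + 1)*(g + 4)*(g^2 - 3*g - 10) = (g - 3)*(g + 1)*(g + 2)*(g + 4)*(g - 5)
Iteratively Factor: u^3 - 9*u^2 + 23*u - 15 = (u - 1)*(u^2 - 8*u + 15) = (u - 3)*(u - 1)*(u - 5)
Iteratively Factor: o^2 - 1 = (o - 1)*(o + 1)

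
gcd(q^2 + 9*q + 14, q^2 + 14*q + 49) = q + 7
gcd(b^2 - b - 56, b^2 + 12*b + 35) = b + 7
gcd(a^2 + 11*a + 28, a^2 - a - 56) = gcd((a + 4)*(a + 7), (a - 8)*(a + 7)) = a + 7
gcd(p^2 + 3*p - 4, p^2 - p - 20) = p + 4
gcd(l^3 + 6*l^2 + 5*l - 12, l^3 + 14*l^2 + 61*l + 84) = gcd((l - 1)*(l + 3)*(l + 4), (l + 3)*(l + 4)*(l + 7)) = l^2 + 7*l + 12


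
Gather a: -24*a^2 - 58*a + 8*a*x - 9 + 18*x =-24*a^2 + a*(8*x - 58) + 18*x - 9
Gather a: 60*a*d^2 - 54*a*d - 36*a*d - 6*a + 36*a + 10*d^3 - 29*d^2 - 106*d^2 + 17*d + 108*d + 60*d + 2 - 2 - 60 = a*(60*d^2 - 90*d + 30) + 10*d^3 - 135*d^2 + 185*d - 60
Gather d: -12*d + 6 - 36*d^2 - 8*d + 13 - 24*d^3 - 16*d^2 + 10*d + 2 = -24*d^3 - 52*d^2 - 10*d + 21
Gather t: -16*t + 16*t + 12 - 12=0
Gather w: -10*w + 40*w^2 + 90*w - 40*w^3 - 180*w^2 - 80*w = -40*w^3 - 140*w^2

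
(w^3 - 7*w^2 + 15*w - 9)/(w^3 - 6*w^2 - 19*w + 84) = (w^2 - 4*w + 3)/(w^2 - 3*w - 28)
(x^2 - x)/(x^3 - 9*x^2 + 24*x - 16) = x/(x^2 - 8*x + 16)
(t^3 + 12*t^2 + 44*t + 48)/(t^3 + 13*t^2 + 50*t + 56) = (t + 6)/(t + 7)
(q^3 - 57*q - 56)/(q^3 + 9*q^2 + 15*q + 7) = (q - 8)/(q + 1)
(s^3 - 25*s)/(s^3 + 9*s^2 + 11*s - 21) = s*(s^2 - 25)/(s^3 + 9*s^2 + 11*s - 21)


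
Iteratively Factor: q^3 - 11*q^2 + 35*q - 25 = (q - 5)*(q^2 - 6*q + 5) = (q - 5)*(q - 1)*(q - 5)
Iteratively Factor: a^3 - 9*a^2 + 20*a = (a - 5)*(a^2 - 4*a) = (a - 5)*(a - 4)*(a)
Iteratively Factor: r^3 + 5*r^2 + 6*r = (r + 2)*(r^2 + 3*r) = (r + 2)*(r + 3)*(r)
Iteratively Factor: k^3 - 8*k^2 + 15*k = (k - 3)*(k^2 - 5*k) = (k - 5)*(k - 3)*(k)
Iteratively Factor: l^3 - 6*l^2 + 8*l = (l - 4)*(l^2 - 2*l) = l*(l - 4)*(l - 2)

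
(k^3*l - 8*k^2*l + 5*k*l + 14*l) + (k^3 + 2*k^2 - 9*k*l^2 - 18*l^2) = k^3*l + k^3 - 8*k^2*l + 2*k^2 - 9*k*l^2 + 5*k*l - 18*l^2 + 14*l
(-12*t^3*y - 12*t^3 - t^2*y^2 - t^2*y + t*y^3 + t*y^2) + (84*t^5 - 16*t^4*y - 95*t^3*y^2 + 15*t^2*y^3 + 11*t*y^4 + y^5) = 84*t^5 - 16*t^4*y - 95*t^3*y^2 - 12*t^3*y - 12*t^3 + 15*t^2*y^3 - t^2*y^2 - t^2*y + 11*t*y^4 + t*y^3 + t*y^2 + y^5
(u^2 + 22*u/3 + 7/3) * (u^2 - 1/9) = u^4 + 22*u^3/3 + 20*u^2/9 - 22*u/27 - 7/27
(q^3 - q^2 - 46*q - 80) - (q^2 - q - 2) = q^3 - 2*q^2 - 45*q - 78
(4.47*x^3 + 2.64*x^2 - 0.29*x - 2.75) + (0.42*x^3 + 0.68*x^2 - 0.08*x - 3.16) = 4.89*x^3 + 3.32*x^2 - 0.37*x - 5.91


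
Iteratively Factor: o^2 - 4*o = (o - 4)*(o)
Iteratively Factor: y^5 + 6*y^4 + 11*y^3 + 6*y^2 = (y + 3)*(y^4 + 3*y^3 + 2*y^2) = y*(y + 3)*(y^3 + 3*y^2 + 2*y) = y*(y + 2)*(y + 3)*(y^2 + y) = y^2*(y + 2)*(y + 3)*(y + 1)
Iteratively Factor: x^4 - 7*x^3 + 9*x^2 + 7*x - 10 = (x + 1)*(x^3 - 8*x^2 + 17*x - 10) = (x - 2)*(x + 1)*(x^2 - 6*x + 5) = (x - 5)*(x - 2)*(x + 1)*(x - 1)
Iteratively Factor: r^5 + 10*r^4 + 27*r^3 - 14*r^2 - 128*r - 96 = (r + 3)*(r^4 + 7*r^3 + 6*r^2 - 32*r - 32) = (r + 3)*(r + 4)*(r^3 + 3*r^2 - 6*r - 8) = (r + 1)*(r + 3)*(r + 4)*(r^2 + 2*r - 8) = (r - 2)*(r + 1)*(r + 3)*(r + 4)*(r + 4)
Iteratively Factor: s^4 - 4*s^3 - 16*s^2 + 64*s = (s - 4)*(s^3 - 16*s) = s*(s - 4)*(s^2 - 16) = s*(s - 4)*(s + 4)*(s - 4)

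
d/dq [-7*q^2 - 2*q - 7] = -14*q - 2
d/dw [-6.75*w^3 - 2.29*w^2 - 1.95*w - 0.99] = -20.25*w^2 - 4.58*w - 1.95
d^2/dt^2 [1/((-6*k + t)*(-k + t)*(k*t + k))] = 2*((k - t)^2*(6*k - t)^2 - (k - t)^2*(6*k - t)*(t + 1) + (k - t)^2*(t + 1)^2 - (k - t)*(6*k - t)^2*(t + 1) + (k - t)*(6*k - t)*(t + 1)^2 + (6*k - t)^2*(t + 1)^2)/(k*(k - t)^3*(6*k - t)^3*(t + 1)^3)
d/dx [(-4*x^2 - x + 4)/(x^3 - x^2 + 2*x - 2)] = (4*x^4 + 2*x^3 - 21*x^2 + 24*x - 6)/(x^6 - 2*x^5 + 5*x^4 - 8*x^3 + 8*x^2 - 8*x + 4)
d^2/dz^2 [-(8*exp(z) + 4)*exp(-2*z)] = 8*(-exp(z) - 2)*exp(-2*z)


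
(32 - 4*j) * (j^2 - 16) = -4*j^3 + 32*j^2 + 64*j - 512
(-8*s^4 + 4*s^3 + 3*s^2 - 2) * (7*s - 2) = -56*s^5 + 44*s^4 + 13*s^3 - 6*s^2 - 14*s + 4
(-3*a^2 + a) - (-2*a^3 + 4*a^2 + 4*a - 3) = 2*a^3 - 7*a^2 - 3*a + 3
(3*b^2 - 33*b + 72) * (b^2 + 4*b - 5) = 3*b^4 - 21*b^3 - 75*b^2 + 453*b - 360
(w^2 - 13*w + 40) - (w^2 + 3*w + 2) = 38 - 16*w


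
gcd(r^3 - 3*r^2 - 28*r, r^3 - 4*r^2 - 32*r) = r^2 + 4*r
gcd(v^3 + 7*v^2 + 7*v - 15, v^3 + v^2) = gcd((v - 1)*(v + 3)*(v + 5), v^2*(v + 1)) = 1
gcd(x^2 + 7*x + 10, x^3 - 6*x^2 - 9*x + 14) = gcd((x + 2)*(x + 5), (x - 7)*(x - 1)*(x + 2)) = x + 2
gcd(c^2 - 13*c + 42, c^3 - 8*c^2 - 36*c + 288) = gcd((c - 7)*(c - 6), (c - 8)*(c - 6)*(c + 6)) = c - 6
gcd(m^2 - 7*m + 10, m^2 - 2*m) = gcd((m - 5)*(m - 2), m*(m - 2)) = m - 2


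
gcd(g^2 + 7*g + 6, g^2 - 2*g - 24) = 1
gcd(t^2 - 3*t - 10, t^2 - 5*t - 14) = t + 2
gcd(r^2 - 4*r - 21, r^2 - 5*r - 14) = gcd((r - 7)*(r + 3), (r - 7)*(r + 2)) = r - 7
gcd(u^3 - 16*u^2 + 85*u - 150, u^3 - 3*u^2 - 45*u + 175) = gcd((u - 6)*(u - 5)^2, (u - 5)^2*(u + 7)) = u^2 - 10*u + 25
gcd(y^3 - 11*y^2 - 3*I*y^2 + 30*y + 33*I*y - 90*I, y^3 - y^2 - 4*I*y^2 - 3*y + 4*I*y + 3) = y - 3*I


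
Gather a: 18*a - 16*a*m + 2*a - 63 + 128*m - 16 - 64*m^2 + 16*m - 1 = a*(20 - 16*m) - 64*m^2 + 144*m - 80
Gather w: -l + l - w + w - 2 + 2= 0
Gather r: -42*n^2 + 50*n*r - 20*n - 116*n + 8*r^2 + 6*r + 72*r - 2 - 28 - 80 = -42*n^2 - 136*n + 8*r^2 + r*(50*n + 78) - 110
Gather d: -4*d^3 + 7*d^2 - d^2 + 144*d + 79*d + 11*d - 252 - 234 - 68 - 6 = -4*d^3 + 6*d^2 + 234*d - 560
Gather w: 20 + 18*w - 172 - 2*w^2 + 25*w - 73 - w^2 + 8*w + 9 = -3*w^2 + 51*w - 216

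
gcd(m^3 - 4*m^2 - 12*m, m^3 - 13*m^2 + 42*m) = m^2 - 6*m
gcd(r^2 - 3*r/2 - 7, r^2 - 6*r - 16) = r + 2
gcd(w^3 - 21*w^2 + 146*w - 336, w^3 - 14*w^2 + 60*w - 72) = w - 6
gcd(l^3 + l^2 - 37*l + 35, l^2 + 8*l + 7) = l + 7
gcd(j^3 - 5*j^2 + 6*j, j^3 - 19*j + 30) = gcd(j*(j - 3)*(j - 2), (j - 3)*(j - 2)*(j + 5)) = j^2 - 5*j + 6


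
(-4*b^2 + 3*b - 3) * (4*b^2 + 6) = -16*b^4 + 12*b^3 - 36*b^2 + 18*b - 18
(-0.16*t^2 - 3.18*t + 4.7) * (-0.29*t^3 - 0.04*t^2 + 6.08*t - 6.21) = 0.0464*t^5 + 0.9286*t^4 - 2.2086*t^3 - 18.5288*t^2 + 48.3238*t - 29.187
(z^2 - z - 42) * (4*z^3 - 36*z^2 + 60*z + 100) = 4*z^5 - 40*z^4 - 72*z^3 + 1552*z^2 - 2620*z - 4200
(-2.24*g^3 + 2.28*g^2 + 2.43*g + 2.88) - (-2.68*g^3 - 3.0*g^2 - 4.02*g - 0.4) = 0.44*g^3 + 5.28*g^2 + 6.45*g + 3.28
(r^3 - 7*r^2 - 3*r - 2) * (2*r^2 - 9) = 2*r^5 - 14*r^4 - 15*r^3 + 59*r^2 + 27*r + 18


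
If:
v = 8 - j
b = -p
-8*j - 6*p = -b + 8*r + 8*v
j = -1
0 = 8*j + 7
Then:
No Solution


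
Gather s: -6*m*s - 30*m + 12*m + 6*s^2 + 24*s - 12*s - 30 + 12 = -18*m + 6*s^2 + s*(12 - 6*m) - 18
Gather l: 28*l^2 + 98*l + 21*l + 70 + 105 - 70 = 28*l^2 + 119*l + 105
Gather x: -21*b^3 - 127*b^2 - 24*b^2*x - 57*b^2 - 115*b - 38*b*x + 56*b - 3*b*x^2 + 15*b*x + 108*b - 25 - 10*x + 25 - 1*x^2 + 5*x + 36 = -21*b^3 - 184*b^2 + 49*b + x^2*(-3*b - 1) + x*(-24*b^2 - 23*b - 5) + 36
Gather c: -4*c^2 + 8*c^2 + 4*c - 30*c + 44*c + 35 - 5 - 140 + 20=4*c^2 + 18*c - 90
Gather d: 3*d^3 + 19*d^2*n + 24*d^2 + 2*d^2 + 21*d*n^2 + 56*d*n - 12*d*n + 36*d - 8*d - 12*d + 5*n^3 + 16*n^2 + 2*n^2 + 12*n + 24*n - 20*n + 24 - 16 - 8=3*d^3 + d^2*(19*n + 26) + d*(21*n^2 + 44*n + 16) + 5*n^3 + 18*n^2 + 16*n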